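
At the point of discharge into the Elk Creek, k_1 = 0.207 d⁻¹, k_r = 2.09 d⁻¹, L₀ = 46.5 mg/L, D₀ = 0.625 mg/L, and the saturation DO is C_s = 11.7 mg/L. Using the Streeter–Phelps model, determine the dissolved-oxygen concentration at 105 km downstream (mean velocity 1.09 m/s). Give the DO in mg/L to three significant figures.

DO ≈ 8.08 mg/L

Travel time t = x/v = 105 km / (1.09 m/s) = 105000 m / 1.09 m/s = 96330 s = 1.115 d.
k_1 L₀/(k_r−k_1) = 0.207×46.5/(2.09−0.207) = 9.625/1.883 = 5.112 mg/L.
e^(−k_1 t) = e^(−0.207×1.115) = 0.7939; e^(−k_r t) = e^(−2.09×1.115) = 0.09728.
D = 5.112 × (0.7939 − 0.09728) + 0.625 × 0.09728 = 3.561 + 0.06080 = 3.622 mg/L.
DO = C_s − D = 11.7 − 3.622 = 8.078 mg/L.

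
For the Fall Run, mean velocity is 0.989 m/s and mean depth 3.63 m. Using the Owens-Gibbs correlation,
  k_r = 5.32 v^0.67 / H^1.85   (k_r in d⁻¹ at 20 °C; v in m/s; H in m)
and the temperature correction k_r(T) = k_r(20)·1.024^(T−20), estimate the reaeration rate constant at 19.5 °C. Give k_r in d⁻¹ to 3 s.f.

k_r ≈ 0.481 d⁻¹

k_r(20) = 5.32 × 0.989^0.67 / 3.63^1.85 = 5.32 × 0.9926 / 10.86 = 0.4863 d⁻¹.
k_r(19.5) = 0.4863 × 1.024^(19.5−20) = 0.4863 × 0.9882 = 0.4805 d⁻¹.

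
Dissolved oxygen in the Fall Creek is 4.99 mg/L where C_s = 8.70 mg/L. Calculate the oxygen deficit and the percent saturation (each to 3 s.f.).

D ≈ 3.71 mg/L; 57.4 % saturation

D = C_s − C = 8.70 − 4.99 = 3.71 mg/L.
% saturation = 4.99/8.70 × 100 = 57.4 %.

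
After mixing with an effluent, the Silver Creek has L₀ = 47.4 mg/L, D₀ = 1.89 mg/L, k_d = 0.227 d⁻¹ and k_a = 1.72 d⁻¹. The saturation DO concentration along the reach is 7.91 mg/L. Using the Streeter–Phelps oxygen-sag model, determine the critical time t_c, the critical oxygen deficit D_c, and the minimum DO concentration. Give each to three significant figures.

t_c = [1/(k_a−k_d)] ln[(k_a/k_d)(1 − D₀(k_a−k_d)/(k_d L₀))]
= [1/(1.72−0.227)] ln[(1.72/0.227)(1 − 1.89×1.493/(0.227×47.4))]
= (1/1.493) ln[7.577 × 0.7377] = 0.6698 × ln(5.590) = 0.6698 × 1.721 = 1.153 d.
D_c = (k_d/k_a) L₀ e^(−k_d t_c) = (0.227/1.72) × 47.4 × e^(−0.227×1.153) = 0.1320 × 47.4 × 0.7698 = 4.815 mg/L.
Minimum DO = C_s − D_c = 7.91 − 4.815 = 3.095 mg/L.

t_c ≈ 1.15 d; D_c ≈ 4.82 mg/L; min DO ≈ 3.09 mg/L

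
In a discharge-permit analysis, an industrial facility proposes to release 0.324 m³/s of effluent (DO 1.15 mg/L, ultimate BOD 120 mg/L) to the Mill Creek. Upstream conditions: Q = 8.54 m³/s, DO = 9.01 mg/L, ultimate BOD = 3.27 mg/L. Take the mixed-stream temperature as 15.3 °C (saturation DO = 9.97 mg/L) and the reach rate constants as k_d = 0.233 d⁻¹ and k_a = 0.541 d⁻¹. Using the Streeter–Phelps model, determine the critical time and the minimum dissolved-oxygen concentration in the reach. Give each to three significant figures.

t_c ≈ 1.93 d; minimum DO ≈ 7.90 mg/L

Mixed DO = (8.54×9.01 + 0.324×1.15)/(8.54+0.324) = 77.32/8.864 = 8.723 mg/L.
Mixed L₀ = (8.54×3.27 + 0.324×120)/(8.864) = 66.81/8.864 = 7.537 mg/L.
Initial deficit D₀ = C_s − DO₀ = 9.97 − 8.723 = 1.247 mg/L.
t_c = (1/0.3080) ln[(0.541/0.233)(1 − 1.247×0.3080/(0.233×7.537))] = 3.247 × ln(1.814) = 1.933 d.
D_c = (0.233/0.541) × 7.537 × e^(−0.233×1.933) = 0.4307 × 7.537 × 0.6373 = 2.069 mg/L.
Minimum DO = 9.97 − 2.069 = 7.901 mg/L.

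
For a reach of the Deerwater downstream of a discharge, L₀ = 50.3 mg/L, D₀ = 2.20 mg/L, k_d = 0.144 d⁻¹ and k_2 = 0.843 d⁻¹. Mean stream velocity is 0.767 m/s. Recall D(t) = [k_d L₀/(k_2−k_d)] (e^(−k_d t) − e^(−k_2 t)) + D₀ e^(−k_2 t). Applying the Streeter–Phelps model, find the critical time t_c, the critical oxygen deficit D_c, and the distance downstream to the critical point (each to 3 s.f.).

t_c ≈ 2.19 d; D_c ≈ 6.27 mg/L; x_c ≈ 145 km

With k_2/k_d = 5.854 and 1 − D₀(k_2−k_d)/(k_d L₀) = 0.7877,
t_c = ln(5.854 × 0.7877) / (0.843 − 0.144) = ln(4.611) / 0.6990 = 1.529/0.6990 = 2.187 d.
L(t_c) = L₀ e^(−k_d t_c) = 50.3 × 0.7299 = 36.71 mg/L, and at the critical point k_2 D_c = k_d L, so D_c = (0.144/0.843) × 36.71 = 6.271 mg/L.
x_c = v t_c = 0.767 m/s × 2.187 d × 86400 s/d = 144900 m ≈ 145 km.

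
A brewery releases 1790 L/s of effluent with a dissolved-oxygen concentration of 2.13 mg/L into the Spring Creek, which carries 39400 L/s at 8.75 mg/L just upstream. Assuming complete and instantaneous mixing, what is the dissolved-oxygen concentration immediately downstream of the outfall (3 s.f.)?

Flow-weighted mixing: C = (Q_r C_r + Q_w C_w)/(Q_r + Q_w)
= (39400×8.75 + 1790×2.13)/(39400 + 1790) = 348600/41190 = 8.462 mg/L.

8.46 mg/L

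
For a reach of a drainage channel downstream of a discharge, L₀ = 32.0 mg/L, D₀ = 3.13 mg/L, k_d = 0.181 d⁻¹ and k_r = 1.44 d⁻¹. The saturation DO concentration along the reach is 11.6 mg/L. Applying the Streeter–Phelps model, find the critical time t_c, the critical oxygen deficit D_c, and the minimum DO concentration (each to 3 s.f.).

With k_r/k_d = 7.956 and 1 − D₀(k_r−k_d)/(k_d L₀) = 0.3196,
t_c = ln(7.956 × 0.3196) / (1.44 − 0.181) = ln(2.543) / 1.259 = 0.9333/1.259 = 0.7413 d.
D_c = (k_d/k_r) L₀ e^(−k_d t_c) = (0.181/1.44) × 32.0 × e^(−0.181×0.7413) = 0.1257 × 32.0 × 0.8744 = 3.517 mg/L.
Minimum DO = C_s − D_c = 11.6 − 3.517 = 8.083 mg/L.

t_c ≈ 0.741 d; D_c ≈ 3.52 mg/L; min DO ≈ 8.08 mg/L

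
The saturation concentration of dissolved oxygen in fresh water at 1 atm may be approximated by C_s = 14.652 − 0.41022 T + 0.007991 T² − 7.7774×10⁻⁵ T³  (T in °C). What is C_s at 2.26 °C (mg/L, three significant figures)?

C_s = 14.652 − 0.41022×2.26 + 0.007991×2.26² − 7.7774×10⁻⁵×2.26³ = 13.76 mg/L.

C_s ≈ 13.8 mg/L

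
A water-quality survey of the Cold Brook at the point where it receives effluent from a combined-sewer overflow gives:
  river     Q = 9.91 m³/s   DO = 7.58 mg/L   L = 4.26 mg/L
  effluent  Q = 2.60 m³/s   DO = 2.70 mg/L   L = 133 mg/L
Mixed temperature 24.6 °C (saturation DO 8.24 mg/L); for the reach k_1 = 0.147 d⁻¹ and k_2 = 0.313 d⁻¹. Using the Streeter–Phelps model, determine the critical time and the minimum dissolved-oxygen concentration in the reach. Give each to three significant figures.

t_c ≈ 4.17 d; minimum DO ≈ 0.353 mg/L

Mixed DO = (9.91×7.58 + 2.60×2.70)/(9.91+2.60) = 82.14/12.51 = 6.566 mg/L.
Mixed L₀ = (9.91×4.26 + 2.60×133)/(12.51) = 388.0/12.51 = 31.02 mg/L.
Initial deficit D₀ = C_s − DO₀ = 8.24 − 6.566 = 1.674 mg/L.
t_c = (1/0.1660) ln[(0.313/0.147)(1 − 1.674×0.1660/(0.147×31.02))] = 6.024 × ln(1.999) = 4.174 d.
D_c = (0.147/0.313) × 31.02 × e^(−0.147×4.174) = 0.4696 × 31.02 × 0.5414 = 7.887 mg/L.
Minimum DO = 8.24 − 7.887 = 0.3533 mg/L.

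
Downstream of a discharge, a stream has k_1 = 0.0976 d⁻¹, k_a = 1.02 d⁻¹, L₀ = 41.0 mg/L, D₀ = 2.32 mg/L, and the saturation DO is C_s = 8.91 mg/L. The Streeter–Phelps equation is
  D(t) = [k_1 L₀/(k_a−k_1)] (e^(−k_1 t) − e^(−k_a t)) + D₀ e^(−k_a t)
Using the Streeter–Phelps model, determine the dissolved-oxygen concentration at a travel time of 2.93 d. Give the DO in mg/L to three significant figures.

k_1 L₀/(k_a−k_1) = 0.0976×41.0/(1.02−0.0976) = 4.002/0.9224 = 4.338 mg/L.
e^(−k_1 t) = e^(−0.0976×2.930) = 0.7513; e^(−k_a t) = e^(−1.02×2.930) = 0.05036.
D = 4.338 × (0.7513 − 0.05036) + 2.32 × 0.05036 = 3.041 + 0.1168 = 3.158 mg/L.
DO = C_s − D = 8.91 − 3.158 = 5.752 mg/L.

DO ≈ 5.75 mg/L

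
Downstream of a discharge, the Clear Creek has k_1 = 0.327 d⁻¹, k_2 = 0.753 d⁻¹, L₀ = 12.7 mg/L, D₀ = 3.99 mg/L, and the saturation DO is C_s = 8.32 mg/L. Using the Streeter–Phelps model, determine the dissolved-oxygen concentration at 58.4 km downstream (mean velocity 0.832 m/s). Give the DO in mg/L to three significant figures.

Travel time t = x/v = 58.4 km / (0.832 m/s) = 58400 m / 0.832 m/s = 70190 s = 0.8124 d.
k_1 L₀/(k_2−k_1) = 0.327×12.7/(0.753−0.327) = 4.153/0.4260 = 9.749 mg/L.
e^(−k_1 t) = e^(−0.327×0.8124) = 0.7667; e^(−k_2 t) = e^(−0.753×0.8124) = 0.5424.
D = 9.749 × (0.7667 − 0.5424) + 3.99 × 0.5424 = 2.187 + 2.164 = 4.351 mg/L.
DO = C_s − D = 8.32 − 4.351 = 3.969 mg/L.

DO ≈ 3.97 mg/L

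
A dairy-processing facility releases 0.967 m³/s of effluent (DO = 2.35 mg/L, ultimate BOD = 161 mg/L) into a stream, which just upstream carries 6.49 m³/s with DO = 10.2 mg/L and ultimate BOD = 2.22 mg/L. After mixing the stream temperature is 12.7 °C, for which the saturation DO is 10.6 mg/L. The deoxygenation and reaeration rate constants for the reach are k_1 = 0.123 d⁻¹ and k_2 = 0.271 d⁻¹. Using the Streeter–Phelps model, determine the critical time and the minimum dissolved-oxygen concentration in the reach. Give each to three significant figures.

Mixed DO = (6.49×10.2 + 0.967×2.35)/(6.49+0.967) = 68.47/7.457 = 9.182 mg/L.
Mixed L₀ = (6.49×2.22 + 0.967×161)/(7.457) = 170.1/7.457 = 22.81 mg/L.
Initial deficit D₀ = C_s − DO₀ = 10.6 − 9.182 = 1.418 mg/L.
t_c = (1/0.1480) ln[(0.271/0.123)(1 − 1.418×0.1480/(0.123×22.81))] = 6.757 × ln(2.038) = 4.812 d.
D_c = (0.123/0.271) × 22.81 × e^(−0.123×4.812) = 0.4539 × 22.81 × 0.5533 = 5.728 mg/L.
Minimum DO = 10.6 − 5.728 = 4.872 mg/L.

t_c ≈ 4.81 d; minimum DO ≈ 4.87 mg/L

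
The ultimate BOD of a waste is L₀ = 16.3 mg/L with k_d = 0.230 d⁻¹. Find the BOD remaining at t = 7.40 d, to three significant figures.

L ≈ 2.97 mg/L

L_t = L₀ e^(−k_d t) = 16.3 × e^(−0.230×7.40) = 16.3 × 0.1823 = 2.972 mg/L.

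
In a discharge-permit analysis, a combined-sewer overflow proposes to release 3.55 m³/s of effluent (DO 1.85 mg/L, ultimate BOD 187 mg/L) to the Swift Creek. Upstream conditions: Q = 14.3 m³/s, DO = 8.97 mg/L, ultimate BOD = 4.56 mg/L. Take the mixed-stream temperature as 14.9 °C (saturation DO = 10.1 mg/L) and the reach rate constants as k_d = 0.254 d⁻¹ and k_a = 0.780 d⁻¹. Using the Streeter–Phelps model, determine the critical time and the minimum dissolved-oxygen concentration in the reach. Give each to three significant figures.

Mixed DO = (14.3×8.97 + 3.55×1.85)/(14.3+3.55) = 134.8/17.85 = 7.554 mg/L.
Mixed L₀ = (14.3×4.56 + 3.55×187)/(17.85) = 729.1/17.85 = 40.84 mg/L.
Initial deficit D₀ = C_s − DO₀ = 10.1 − 7.554 = 2.546 mg/L.
t_c = (1/0.5260) ln[(0.780/0.254)(1 − 2.546×0.5260/(0.254×40.84))] = 1.901 × ln(2.674) = 1.870 d.
D_c = (0.254/0.780) × 40.84 × e^(−0.254×1.870) = 0.3256 × 40.84 × 0.6219 = 8.271 mg/L.
Minimum DO = 10.1 − 8.271 = 1.829 mg/L.

t_c ≈ 1.87 d; minimum DO ≈ 1.83 mg/L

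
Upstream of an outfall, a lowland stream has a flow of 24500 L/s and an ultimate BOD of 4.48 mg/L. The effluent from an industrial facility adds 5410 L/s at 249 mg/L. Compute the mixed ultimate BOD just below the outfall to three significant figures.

48.7 mg/L

Flow-weighted mixing: C = (Q_r C_r + Q_w C_w)/(Q_r + Q_w)
= (24500×4.48 + 5410×249)/(24500 + 5410) = 1.457×10^6/29910 = 48.71 mg/L.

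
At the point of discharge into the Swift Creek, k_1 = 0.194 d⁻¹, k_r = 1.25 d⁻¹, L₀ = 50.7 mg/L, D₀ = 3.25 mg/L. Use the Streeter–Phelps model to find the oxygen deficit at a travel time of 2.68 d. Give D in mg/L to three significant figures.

k_1 L₀/(k_r−k_1) = 0.194×50.7/(1.25−0.194) = 9.836/1.056 = 9.314 mg/L.
e^(−k_1 t) = e^(−0.194×2.680) = 0.5946; e^(−k_r t) = e^(−1.25×2.680) = 0.03508.
D = 9.314 × (0.5946 − 0.03508) + 3.25 × 0.03508 = 5.211 + 0.1140 = 5.325 mg/L.

D ≈ 5.33 mg/L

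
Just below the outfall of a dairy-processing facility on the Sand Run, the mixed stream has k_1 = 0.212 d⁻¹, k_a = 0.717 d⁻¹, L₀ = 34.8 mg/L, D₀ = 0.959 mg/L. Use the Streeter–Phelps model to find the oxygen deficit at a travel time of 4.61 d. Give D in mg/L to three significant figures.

D ≈ 5.00 mg/L

k_1 L₀/(k_a−k_1) = 0.212×34.8/(0.717−0.212) = 7.378/0.5050 = 14.61 mg/L.
e^(−k_1 t) = e^(−0.212×4.610) = 0.3763; e^(−k_a t) = e^(−0.717×4.610) = 0.03669.
D = 14.61 × (0.3763 − 0.03669) + 0.959 × 0.03669 = 4.962 + 0.03518 = 4.997 mg/L.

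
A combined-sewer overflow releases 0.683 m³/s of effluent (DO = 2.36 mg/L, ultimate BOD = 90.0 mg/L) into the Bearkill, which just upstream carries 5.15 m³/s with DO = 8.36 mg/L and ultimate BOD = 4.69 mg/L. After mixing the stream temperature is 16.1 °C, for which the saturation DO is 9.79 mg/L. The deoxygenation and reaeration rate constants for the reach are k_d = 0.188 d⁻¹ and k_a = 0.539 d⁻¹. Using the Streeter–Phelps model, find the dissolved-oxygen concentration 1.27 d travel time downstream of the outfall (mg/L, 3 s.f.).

DO ≈ 6.49 mg/L

Mixed DO = (5.15×8.36 + 0.683×2.36)/(5.15+0.683) = 44.67/5.833 = 7.657 mg/L.
Mixed L₀ = (5.15×4.69 + 0.683×90.0)/(5.833) = 85.62/5.833 = 14.68 mg/L.
Initial deficit D₀ = C_s − DO₀ = 9.79 − 7.657 = 2.133 mg/L.
D(1.27) = [0.188×14.68/(0.539−0.188)](e^(−0.188×1.27) − e^(−0.539×1.27)) + 2.133 e^(−0.539×1.27)
= 7.862 × (0.7876 − 0.5043) + 2.133 × 0.5043 = 3.303 mg/L.
DO = 9.79 − 3.303 = 6.487 mg/L.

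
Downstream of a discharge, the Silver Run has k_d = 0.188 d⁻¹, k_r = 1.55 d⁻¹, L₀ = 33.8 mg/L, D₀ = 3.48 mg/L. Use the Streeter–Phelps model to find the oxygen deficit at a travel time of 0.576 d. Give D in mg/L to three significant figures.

k_d L₀/(k_r−k_d) = 0.188×33.8/(1.55−0.188) = 6.354/1.362 = 4.665 mg/L.
e^(−k_d t) = e^(−0.188×0.5760) = 0.8974; e^(−k_r t) = e^(−1.55×0.5760) = 0.4095.
D = 4.665 × (0.8974 − 0.4095) + 3.48 × 0.4095 = 2.276 + 1.425 = 3.701 mg/L.

D ≈ 3.70 mg/L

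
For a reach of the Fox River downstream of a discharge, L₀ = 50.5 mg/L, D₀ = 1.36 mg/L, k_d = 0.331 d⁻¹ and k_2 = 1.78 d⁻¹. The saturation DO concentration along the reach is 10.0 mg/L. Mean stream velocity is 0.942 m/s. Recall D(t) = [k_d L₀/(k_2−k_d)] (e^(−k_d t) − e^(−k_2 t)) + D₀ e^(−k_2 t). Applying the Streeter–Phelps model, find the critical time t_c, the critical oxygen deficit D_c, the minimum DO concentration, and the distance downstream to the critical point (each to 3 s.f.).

t_c ≈ 1.07 d; D_c ≈ 6.58 mg/L; min DO ≈ 3.42 mg/L; x_c ≈ 87.4 km

At the critical point dD/dt = 0, so k_d L₀ e^(−k_d t) = k_2 D. Substituting D(t) from the Streeter–Phelps equation and solving for t gives
t_c = ln[(k_2/k_d)(1 − D₀(k_2−k_d)/(k_d L₀))] / (k_2−k_d).
Here k_2−k_d = 1.449 d⁻¹ and 1 − D₀(k_2−k_d)/(k_d L₀) = 1 − 1.36×1.449/(0.331×50.5) = 0.8821, so
t_c = ln(5.378 × 0.8821) / 1.449 = 1.557 / 1.449 = 1.074 d.
D_c = (k_d/k_2) L₀ e^(−k_d t_c) = (0.331/1.78) × 50.5 × e^(−0.331×1.074) = 0.1860 × 50.5 × 0.7007 = 6.580 mg/L.
Minimum DO = C_s − D_c = 10.0 − 6.580 = 3.420 mg/L.
x_c = v t_c = 0.942 m/s × 1.074 d × 86400 s/d = 87440 m ≈ 87.4 km.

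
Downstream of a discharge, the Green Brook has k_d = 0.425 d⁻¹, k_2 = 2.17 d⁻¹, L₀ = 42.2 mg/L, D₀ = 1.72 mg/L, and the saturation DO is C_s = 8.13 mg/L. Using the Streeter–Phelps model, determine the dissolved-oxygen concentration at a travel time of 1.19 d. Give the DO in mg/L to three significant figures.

k_d L₀/(k_2−k_d) = 0.425×42.2/(2.17−0.425) = 17.94/1.745 = 10.28 mg/L.
e^(−k_d t) = e^(−0.425×1.190) = 0.6031; e^(−k_2 t) = e^(−2.17×1.190) = 0.07560.
D = 10.28 × (0.6031 − 0.07560) + 1.72 × 0.07560 = 5.421 + 0.1300 = 5.551 mg/L.
DO = C_s − D = 8.13 − 5.551 = 2.579 mg/L.

DO ≈ 2.58 mg/L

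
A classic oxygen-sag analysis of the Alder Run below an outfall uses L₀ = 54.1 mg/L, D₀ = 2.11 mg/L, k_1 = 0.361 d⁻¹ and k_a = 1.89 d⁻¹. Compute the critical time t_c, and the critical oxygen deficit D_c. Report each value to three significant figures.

t_c ≈ 0.965 d; D_c ≈ 7.29 mg/L

With k_a/k_1 = 5.235 and 1 − D₀(k_a−k_1)/(k_1 L₀) = 0.8348,
t_c = ln(5.235 × 0.8348) / (1.89 − 0.361) = ln(4.371) / 1.529 = 1.475/1.529 = 0.9646 d.
L(t_c) = L₀ e^(−k_1 t_c) = 54.1 × 0.7059 = 38.19 mg/L, and at the critical point k_a D_c = k_1 L, so D_c = (0.361/1.89) × 38.19 = 7.295 mg/L.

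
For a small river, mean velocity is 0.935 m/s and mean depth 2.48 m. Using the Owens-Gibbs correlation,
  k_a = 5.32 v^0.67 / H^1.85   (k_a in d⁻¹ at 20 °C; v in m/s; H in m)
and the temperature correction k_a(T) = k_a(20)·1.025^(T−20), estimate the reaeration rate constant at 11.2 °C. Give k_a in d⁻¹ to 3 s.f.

k_a ≈ 0.763 d⁻¹

k_a(20) = 5.32 × 0.935^0.67 / 2.48^1.85 = 5.32 × 0.9560 / 5.367 = 0.9476 d⁻¹.
k_a(11.2) = 0.9476 × 1.025^(11.2−20) = 0.9476 × 0.8047 = 0.7625 d⁻¹.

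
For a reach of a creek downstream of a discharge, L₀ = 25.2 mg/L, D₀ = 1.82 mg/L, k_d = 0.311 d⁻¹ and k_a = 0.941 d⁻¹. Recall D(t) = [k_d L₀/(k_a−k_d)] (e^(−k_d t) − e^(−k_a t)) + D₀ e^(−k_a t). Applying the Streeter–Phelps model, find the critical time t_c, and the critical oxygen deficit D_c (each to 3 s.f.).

t_c ≈ 1.51 d; D_c ≈ 5.21 mg/L

At the critical point dD/dt = 0, so k_d L₀ e^(−k_d t) = k_a D. Substituting D(t) from the Streeter–Phelps equation and solving for t gives
t_c = ln[(k_a/k_d)(1 − D₀(k_a−k_d)/(k_d L₀))] / (k_a−k_d).
Here k_a−k_d = 0.6300 d⁻¹ and 1 − D₀(k_a−k_d)/(k_d L₀) = 1 − 1.82×0.6300/(0.311×25.2) = 0.8537, so
t_c = ln(3.026 × 0.8537) / 0.6300 = 0.9490 / 0.6300 = 1.506 d.
D_c = (k_d/k_a) L₀ e^(−k_d t_c) = (0.311/0.941) × 25.2 × e^(−0.311×1.506) = 0.3305 × 25.2 × 0.6260 = 5.213 mg/L.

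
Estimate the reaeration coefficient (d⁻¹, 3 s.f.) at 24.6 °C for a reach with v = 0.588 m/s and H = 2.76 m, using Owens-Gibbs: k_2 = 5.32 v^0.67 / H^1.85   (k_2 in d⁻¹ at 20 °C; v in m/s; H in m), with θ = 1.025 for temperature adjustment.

k_2 ≈ 0.638 d⁻¹

k_2(20) = 5.32 × 0.588^0.67 / 2.76^1.85 = 5.32 × 0.7006 / 6.542 = 0.5698 d⁻¹.
k_2(24.6) = 0.5698 × 1.025^(24.6−20) = 0.5698 × 1.120 = 0.6383 d⁻¹.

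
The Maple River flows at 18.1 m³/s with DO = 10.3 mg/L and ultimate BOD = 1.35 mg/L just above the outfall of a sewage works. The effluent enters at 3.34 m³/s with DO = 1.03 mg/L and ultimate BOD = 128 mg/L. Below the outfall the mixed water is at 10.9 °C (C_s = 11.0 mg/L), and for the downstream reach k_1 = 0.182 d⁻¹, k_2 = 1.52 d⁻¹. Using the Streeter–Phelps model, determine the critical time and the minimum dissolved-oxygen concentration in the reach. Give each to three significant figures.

Mixed DO = (18.1×10.3 + 3.34×1.03)/(18.1+3.34) = 189.9/21.44 = 8.856 mg/L.
Mixed L₀ = (18.1×1.35 + 3.34×128)/(21.44) = 452.0/21.44 = 21.08 mg/L.
Initial deficit D₀ = C_s − DO₀ = 11.0 − 8.856 = 2.144 mg/L.
t_c = (1/1.338) ln[(1.52/0.182)(1 − 2.144×1.338/(0.182×21.08))] = 0.7474 × ln(2.107) = 0.5569 d.
D_c = (0.182/1.52) × 21.08 × e^(−0.182×0.5569) = 0.1197 × 21.08 × 0.9036 = 2.281 mg/L.
Minimum DO = 11.0 − 2.281 = 8.719 mg/L.

t_c ≈ 0.557 d; minimum DO ≈ 8.72 mg/L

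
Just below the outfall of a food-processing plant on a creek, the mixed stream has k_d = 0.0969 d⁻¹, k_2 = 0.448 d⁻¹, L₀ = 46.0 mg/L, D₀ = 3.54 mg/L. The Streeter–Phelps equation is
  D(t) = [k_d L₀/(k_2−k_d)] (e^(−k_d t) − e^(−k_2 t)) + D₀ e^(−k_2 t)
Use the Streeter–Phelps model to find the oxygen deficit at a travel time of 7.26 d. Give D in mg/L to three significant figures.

D ≈ 5.93 mg/L

k_d L₀/(k_2−k_d) = 0.0969×46.0/(0.448−0.0969) = 4.457/0.3511 = 12.70 mg/L.
e^(−k_d t) = e^(−0.0969×7.260) = 0.4949; e^(−k_2 t) = e^(−0.448×7.260) = 0.03868.
D = 12.70 × (0.4949 − 0.03868) + 3.54 × 0.03868 = 5.791 + 0.1369 = 5.928 mg/L.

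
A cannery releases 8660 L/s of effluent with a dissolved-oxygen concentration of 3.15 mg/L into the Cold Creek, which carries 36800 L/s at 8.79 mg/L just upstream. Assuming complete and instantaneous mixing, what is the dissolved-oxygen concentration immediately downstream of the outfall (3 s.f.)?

Flow-weighted mixing: C = (Q_r C_r + Q_w C_w)/(Q_r + Q_w)
= (36800×8.79 + 8660×3.15)/(36800 + 8660) = 350800/45460 = 7.716 mg/L.

7.72 mg/L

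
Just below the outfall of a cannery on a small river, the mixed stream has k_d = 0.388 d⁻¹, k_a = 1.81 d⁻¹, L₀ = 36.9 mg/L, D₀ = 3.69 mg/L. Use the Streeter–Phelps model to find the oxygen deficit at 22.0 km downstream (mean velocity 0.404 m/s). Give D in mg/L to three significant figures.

Travel time t = x/v = 22.0 km / (0.404 m/s) = 22000 m / 0.404 m/s = 54460 s = 0.6303 d.
k_d L₀/(k_a−k_d) = 0.388×36.9/(1.81−0.388) = 14.32/1.422 = 10.07 mg/L.
e^(−k_d t) = e^(−0.388×0.6303) = 0.7831; e^(−k_a t) = e^(−1.81×0.6303) = 0.3196.
D = 10.07 × (0.7831 − 0.3196) + 3.69 × 0.3196 = 4.667 + 1.179 = 5.846 mg/L.

D ≈ 5.85 mg/L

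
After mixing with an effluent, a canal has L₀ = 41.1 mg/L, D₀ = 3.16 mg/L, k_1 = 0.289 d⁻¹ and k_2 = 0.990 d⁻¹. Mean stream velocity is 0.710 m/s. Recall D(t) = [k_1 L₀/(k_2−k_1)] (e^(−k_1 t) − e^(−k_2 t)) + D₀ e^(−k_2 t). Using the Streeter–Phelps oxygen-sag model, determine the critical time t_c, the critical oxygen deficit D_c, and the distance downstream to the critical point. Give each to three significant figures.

t_c = [1/(k_2−k_1)] ln[(k_2/k_1)(1 − D₀(k_2−k_1)/(k_1 L₀))]
= [1/(0.990−0.289)] ln[(0.990/0.289)(1 − 3.16×0.7010/(0.289×41.1))]
= (1/0.7010) ln[3.426 × 0.8135] = 1.427 × ln(2.787) = 1.427 × 1.025 = 1.462 d.
L(t_c) = L₀ e^(−k_1 t_c) = 41.1 × 0.6554 = 26.94 mg/L, and at the critical point k_2 D_c = k_1 L, so D_c = (0.289/0.990) × 26.94 = 7.863 mg/L.
x_c = v t_c = 0.710 m/s × 1.462 d × 86400 s/d = 89690 m ≈ 89.7 km.

t_c ≈ 1.46 d; D_c ≈ 7.86 mg/L; x_c ≈ 89.7 km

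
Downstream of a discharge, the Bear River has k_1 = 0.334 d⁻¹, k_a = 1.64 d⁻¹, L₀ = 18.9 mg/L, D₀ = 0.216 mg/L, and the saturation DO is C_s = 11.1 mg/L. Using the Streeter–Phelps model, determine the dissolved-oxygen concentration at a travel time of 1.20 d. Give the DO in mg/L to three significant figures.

DO ≈ 8.51 mg/L

k_1 L₀/(k_a−k_1) = 0.334×18.9/(1.64−0.334) = 6.313/1.306 = 4.834 mg/L.
e^(−k_1 t) = e^(−0.334×1.200) = 0.6698; e^(−k_a t) = e^(−1.64×1.200) = 0.1397.
D = 4.834 × (0.6698 − 0.1397) + 0.216 × 0.1397 = 2.562 + 0.03018 = 2.592 mg/L.
DO = C_s − D = 11.1 − 2.592 = 8.508 mg/L.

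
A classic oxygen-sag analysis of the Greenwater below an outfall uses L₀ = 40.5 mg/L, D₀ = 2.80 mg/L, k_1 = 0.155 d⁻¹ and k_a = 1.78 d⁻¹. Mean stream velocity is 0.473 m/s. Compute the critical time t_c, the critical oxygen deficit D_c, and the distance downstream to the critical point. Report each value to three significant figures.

t_c ≈ 0.708 d; D_c ≈ 3.16 mg/L; x_c ≈ 28.9 km

t_c = [1/(k_a−k_1)] ln[(k_a/k_1)(1 − D₀(k_a−k_1)/(k_1 L₀))]
= [1/(1.78−0.155)] ln[(1.78/0.155)(1 − 2.80×1.625/(0.155×40.5))]
= (1/1.625) ln[11.48 × 0.2752] = 0.6154 × ln(3.160) = 0.6154 × 1.151 = 0.7081 d.
D_c = (k_1/k_a) L₀ e^(−k_1 t_c) = (0.155/1.78) × 40.5 × e^(−0.155×0.7081) = 0.08708 × 40.5 × 0.8961 = 3.160 mg/L.
x_c = v t_c = 0.473 m/s × 0.7081 d × 86400 s/d = 28940 m ≈ 28.9 km.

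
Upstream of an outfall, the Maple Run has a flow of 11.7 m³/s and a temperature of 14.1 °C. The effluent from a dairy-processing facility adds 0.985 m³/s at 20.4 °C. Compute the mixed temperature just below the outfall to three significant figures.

Flow-weighted mixing: C = (Q_r C_r + Q_w C_w)/(Q_r + Q_w)
= (11.7×14.1 + 0.985×20.4)/(11.7 + 0.985) = 185.1/12.68 = 14.59 °C.

14.6 °C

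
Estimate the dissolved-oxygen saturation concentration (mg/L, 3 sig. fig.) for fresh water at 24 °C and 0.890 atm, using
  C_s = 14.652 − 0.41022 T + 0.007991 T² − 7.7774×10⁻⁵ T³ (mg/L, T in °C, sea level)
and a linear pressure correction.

C_s ≈ 7.42 mg/L

At sea level: C_s = 14.652 − 0.41022×24 + 0.007991×24² − 7.7774×10⁻⁵×24³ = 8.334 mg/L.
Pressure correction: C_s' = 8.334 × 0.890 = 7.418 mg/L.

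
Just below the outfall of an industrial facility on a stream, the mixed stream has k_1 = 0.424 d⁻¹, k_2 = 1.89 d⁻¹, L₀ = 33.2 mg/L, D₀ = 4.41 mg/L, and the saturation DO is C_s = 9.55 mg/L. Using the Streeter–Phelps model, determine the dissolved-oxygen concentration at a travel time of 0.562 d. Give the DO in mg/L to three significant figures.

DO ≈ 3.78 mg/L

k_1 L₀/(k_2−k_1) = 0.424×33.2/(1.89−0.424) = 14.08/1.466 = 9.602 mg/L.
e^(−k_1 t) = e^(−0.424×0.5620) = 0.7880; e^(−k_2 t) = e^(−1.89×0.5620) = 0.3457.
D = 9.602 × (0.7880 − 0.3457) + 4.41 × 0.3457 = 4.247 + 1.525 = 5.771 mg/L.
DO = C_s − D = 9.55 − 5.771 = 3.779 mg/L.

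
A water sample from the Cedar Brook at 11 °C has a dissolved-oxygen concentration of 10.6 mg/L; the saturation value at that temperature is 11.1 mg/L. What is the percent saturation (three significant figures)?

% saturation = C/C_s × 100 = 10.6/11.1 × 100 = 95.5 %.

95.5 % saturation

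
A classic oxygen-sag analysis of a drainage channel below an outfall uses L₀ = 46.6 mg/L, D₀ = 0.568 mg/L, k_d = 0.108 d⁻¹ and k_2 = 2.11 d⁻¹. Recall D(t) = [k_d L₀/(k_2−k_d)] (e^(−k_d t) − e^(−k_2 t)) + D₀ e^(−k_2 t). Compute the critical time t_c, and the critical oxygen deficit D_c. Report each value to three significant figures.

t_c = [1/(k_2−k_d)] ln[(k_2/k_d)(1 − D₀(k_2−k_d)/(k_d L₀))]
= [1/(2.11−0.108)] ln[(2.11/0.108)(1 − 0.568×2.002/(0.108×46.6))]
= (1/2.002) ln[19.54 × 0.7741] = 0.4995 × ln(15.12) = 0.4995 × 2.716 = 1.357 d.
D_c = (k_d/k_2) L₀ e^(−k_d t_c) = (0.108/2.11) × 46.6 × e^(−0.108×1.357) = 0.05118 × 46.6 × 0.8637 = 2.060 mg/L.

t_c ≈ 1.36 d; D_c ≈ 2.06 mg/L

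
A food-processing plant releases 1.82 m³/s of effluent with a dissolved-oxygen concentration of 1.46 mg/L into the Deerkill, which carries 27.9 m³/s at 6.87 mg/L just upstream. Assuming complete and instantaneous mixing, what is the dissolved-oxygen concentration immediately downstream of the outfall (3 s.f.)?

6.54 mg/L

Flow-weighted mixing: C = (Q_r C_r + Q_w C_w)/(Q_r + Q_w)
= (27.9×6.87 + 1.82×1.46)/(27.9 + 1.82) = 194.3/29.72 = 6.539 mg/L.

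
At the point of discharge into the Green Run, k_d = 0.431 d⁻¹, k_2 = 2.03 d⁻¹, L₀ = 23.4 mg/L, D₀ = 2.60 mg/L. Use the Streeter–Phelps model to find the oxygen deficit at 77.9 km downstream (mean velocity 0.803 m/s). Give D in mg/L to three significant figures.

Travel time t = x/v = 77.9 km / (0.803 m/s) = 77900 m / 0.803 m/s = 97010 s = 1.123 d.
k_d L₀/(k_2−k_d) = 0.431×23.4/(2.03−0.431) = 10.09/1.599 = 6.307 mg/L.
e^(−k_d t) = e^(−0.431×1.123) = 0.6164; e^(−k_2 t) = e^(−2.03×1.123) = 0.1024.
D = 6.307 × (0.6164 − 0.1024) + 2.60 × 0.1024 = 3.242 + 0.2661 = 3.508 mg/L.

D ≈ 3.51 mg/L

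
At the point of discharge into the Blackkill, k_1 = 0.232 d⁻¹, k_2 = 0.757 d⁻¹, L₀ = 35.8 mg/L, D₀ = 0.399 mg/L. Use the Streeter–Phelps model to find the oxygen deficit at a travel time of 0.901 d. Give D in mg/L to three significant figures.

D ≈ 5.04 mg/L

k_1 L₀/(k_2−k_1) = 0.232×35.8/(0.757−0.232) = 8.306/0.5250 = 15.82 mg/L.
e^(−k_1 t) = e^(−0.232×0.9010) = 0.8114; e^(−k_2 t) = e^(−0.757×0.9010) = 0.5056.
D = 15.82 × (0.8114 − 0.5056) + 0.399 × 0.5056 = 4.838 + 0.2017 = 5.039 mg/L.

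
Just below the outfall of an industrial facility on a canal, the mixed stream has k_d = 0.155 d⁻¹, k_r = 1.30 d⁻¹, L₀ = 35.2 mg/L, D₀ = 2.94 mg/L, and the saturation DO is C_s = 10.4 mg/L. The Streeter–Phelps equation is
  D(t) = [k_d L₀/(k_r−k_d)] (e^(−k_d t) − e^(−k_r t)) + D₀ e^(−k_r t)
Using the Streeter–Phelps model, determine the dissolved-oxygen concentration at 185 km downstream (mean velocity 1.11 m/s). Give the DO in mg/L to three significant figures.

Travel time t = x/v = 185 km / (1.11 m/s) = 185000 m / 1.11 m/s = 166700 s = 1.929 d.
k_d L₀/(k_r−k_d) = 0.155×35.2/(1.30−0.155) = 5.456/1.145 = 4.765 mg/L.
e^(−k_d t) = e^(−0.155×1.929) = 0.7416; e^(−k_r t) = e^(−1.30×1.929) = 0.08145.
D = 4.765 × (0.7416 − 0.08145) + 2.94 × 0.08145 = 3.145 + 0.2395 = 3.385 mg/L.
DO = C_s − D = 10.4 − 3.385 = 7.015 mg/L.

DO ≈ 7.02 mg/L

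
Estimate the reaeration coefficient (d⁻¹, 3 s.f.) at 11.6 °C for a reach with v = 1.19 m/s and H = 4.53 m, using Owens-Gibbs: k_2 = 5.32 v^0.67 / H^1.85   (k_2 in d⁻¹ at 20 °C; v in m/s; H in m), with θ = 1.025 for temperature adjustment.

k_2(20) = 5.32 × 1.19^0.67 / 4.53^1.85 = 5.32 × 1.124 / 16.36 = 0.3654 d⁻¹.
k_2(11.6) = 0.3654 × 1.025^(11.6−20) = 0.3654 × 0.8127 = 0.2969 d⁻¹.

k_2 ≈ 0.297 d⁻¹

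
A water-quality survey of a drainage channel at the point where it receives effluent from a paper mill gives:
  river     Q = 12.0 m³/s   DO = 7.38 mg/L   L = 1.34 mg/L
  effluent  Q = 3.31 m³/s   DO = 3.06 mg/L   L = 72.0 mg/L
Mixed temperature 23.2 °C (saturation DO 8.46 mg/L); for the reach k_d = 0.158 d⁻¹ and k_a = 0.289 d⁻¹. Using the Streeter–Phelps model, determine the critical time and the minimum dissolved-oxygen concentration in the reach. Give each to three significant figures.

t_c ≈ 3.80 d; minimum DO ≈ 3.48 mg/L

Mixed DO = (12.0×7.38 + 3.31×3.06)/(12.0+3.31) = 98.69/15.31 = 6.446 mg/L.
Mixed L₀ = (12.0×1.34 + 3.31×72.0)/(15.31) = 254.4/15.31 = 16.62 mg/L.
Initial deficit D₀ = C_s − DO₀ = 8.46 − 6.446 = 2.014 mg/L.
t_c = (1/0.1310) ln[(0.289/0.158)(1 − 2.014×0.1310/(0.158×16.62))] = 7.634 × ln(1.645) = 3.801 d.
D_c = (0.158/0.289) × 16.62 × e^(−0.158×3.801) = 0.5467 × 16.62 × 0.5485 = 4.983 mg/L.
Minimum DO = 8.46 − 4.983 = 3.477 mg/L.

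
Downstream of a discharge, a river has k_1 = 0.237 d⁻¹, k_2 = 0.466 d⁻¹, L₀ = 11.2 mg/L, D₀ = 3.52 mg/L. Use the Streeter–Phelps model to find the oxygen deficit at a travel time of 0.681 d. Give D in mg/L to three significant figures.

k_1 L₀/(k_2−k_1) = 0.237×11.2/(0.466−0.237) = 2.654/0.2290 = 11.59 mg/L.
e^(−k_1 t) = e^(−0.237×0.6810) = 0.8510; e^(−k_2 t) = e^(−0.466×0.6810) = 0.7281.
D = 11.59 × (0.8510 − 0.7281) + 3.52 × 0.7281 = 1.424 + 2.563 = 3.987 mg/L.

D ≈ 3.99 mg/L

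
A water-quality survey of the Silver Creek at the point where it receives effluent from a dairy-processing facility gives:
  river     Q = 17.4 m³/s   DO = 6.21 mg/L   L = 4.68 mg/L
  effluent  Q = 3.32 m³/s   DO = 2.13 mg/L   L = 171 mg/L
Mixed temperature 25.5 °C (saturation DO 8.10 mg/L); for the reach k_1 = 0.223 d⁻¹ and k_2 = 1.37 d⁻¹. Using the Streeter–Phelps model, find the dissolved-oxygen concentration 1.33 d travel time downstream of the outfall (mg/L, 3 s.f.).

DO ≈ 4.15 mg/L

Mixed DO = (17.4×6.21 + 3.32×2.13)/(17.4+3.32) = 115.1/20.72 = 5.556 mg/L.
Mixed L₀ = (17.4×4.68 + 3.32×171)/(20.72) = 649.2/20.72 = 31.33 mg/L.
Initial deficit D₀ = C_s − DO₀ = 8.10 − 5.556 = 2.544 mg/L.
D(1.33) = [0.223×31.33/(1.37−0.223)](e^(−0.223×1.33) − e^(−1.37×1.33)) + 2.544 e^(−1.37×1.33)
= 6.091 × (0.7433 − 0.1617) + 2.544 × 0.1617 = 3.954 mg/L.
DO = 8.10 − 3.954 = 4.146 mg/L.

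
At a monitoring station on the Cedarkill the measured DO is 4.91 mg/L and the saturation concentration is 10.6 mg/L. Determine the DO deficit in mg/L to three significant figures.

D = C_s − C = 10.6 − 4.91 = 5.69 mg/L.

D ≈ 5.69 mg/L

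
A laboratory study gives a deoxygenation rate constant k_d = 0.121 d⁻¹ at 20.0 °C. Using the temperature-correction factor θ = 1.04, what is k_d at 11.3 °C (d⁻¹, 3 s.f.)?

k_d(T₂) = k_d(T₁) · θ^(T₂−T₁) = 0.121 × 1.04^(11.3−20.0)
= 0.121 × 1.04^-8.70 = 0.121 × 0.7109 = 0.08602 d⁻¹.

k_d ≈ 0.0860 d⁻¹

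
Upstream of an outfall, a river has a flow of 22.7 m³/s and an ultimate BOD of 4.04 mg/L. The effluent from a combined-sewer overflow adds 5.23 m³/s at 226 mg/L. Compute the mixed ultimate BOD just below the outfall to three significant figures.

45.6 mg/L

Flow-weighted mixing: C = (Q_r C_r + Q_w C_w)/(Q_r + Q_w)
= (22.7×4.04 + 5.23×226)/(22.7 + 5.23) = 1274/27.93 = 45.60 mg/L.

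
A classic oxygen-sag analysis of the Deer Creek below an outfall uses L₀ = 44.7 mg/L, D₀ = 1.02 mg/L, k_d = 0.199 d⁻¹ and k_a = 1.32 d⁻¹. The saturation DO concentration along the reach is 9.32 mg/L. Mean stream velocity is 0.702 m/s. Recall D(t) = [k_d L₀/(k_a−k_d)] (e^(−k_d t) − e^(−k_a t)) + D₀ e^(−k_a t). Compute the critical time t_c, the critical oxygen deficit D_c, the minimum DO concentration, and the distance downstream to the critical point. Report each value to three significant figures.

t_c = [1/(k_a−k_d)] ln[(k_a/k_d)(1 − D₀(k_a−k_d)/(k_d L₀))]
= [1/(1.32−0.199)] ln[(1.32/0.199)(1 − 1.02×1.121/(0.199×44.7))]
= (1/1.121) ln[6.633 × 0.8715] = 0.8921 × ln(5.781) = 0.8921 × 1.754 = 1.565 d.
D_c = (k_d/k_a) L₀ e^(−k_d t_c) = (0.199/1.32) × 44.7 × e^(−0.199×1.565) = 0.1508 × 44.7 × 0.7324 = 4.935 mg/L.
Minimum DO = C_s − D_c = 9.32 − 4.935 = 4.385 mg/L.
x_c = v t_c = 0.702 m/s × 1.565 d × 86400 s/d = 94930 m ≈ 94.9 km.

t_c ≈ 1.57 d; D_c ≈ 4.94 mg/L; min DO ≈ 4.38 mg/L; x_c ≈ 94.9 km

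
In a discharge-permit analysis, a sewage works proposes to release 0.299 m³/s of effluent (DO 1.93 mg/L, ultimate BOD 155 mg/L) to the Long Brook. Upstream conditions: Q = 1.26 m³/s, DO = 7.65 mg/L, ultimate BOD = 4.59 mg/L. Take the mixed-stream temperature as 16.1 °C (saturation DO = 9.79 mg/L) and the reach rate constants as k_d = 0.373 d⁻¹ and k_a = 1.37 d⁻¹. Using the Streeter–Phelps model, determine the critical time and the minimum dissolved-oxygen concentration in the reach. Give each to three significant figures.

t_c ≈ 1.00 d; minimum DO ≈ 3.53 mg/L

Mixed DO = (1.26×7.65 + 0.299×1.93)/(1.26+0.299) = 10.22/1.559 = 6.553 mg/L.
Mixed L₀ = (1.26×4.59 + 0.299×155)/(1.559) = 52.13/1.559 = 33.44 mg/L.
Initial deficit D₀ = C_s − DO₀ = 9.79 − 6.553 = 3.237 mg/L.
t_c = (1/0.9970) ln[(1.37/0.373)(1 − 3.237×0.9970/(0.373×33.44))] = 1.003 × ln(2.722) = 1.005 d.
D_c = (0.373/1.37) × 33.44 × e^(−0.373×1.005) = 0.2723 × 33.44 × 0.6875 = 6.259 mg/L.
Minimum DO = 9.79 − 6.259 = 3.531 mg/L.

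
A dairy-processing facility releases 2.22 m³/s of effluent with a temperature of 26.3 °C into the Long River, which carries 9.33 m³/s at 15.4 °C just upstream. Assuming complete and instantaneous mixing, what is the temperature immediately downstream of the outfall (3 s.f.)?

17.5 °C

Flow-weighted mixing: C = (Q_r C_r + Q_w C_w)/(Q_r + Q_w)
= (9.33×15.4 + 2.22×26.3)/(9.33 + 2.22) = 202.1/11.55 = 17.50 °C.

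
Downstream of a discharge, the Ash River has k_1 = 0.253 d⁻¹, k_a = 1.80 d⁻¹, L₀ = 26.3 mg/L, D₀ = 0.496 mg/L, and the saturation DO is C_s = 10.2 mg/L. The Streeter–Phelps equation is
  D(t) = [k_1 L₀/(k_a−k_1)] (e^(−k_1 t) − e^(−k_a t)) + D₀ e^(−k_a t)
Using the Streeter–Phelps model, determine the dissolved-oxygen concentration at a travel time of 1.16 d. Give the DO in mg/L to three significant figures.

DO ≈ 7.46 mg/L

k_1 L₀/(k_a−k_1) = 0.253×26.3/(1.80−0.253) = 6.654/1.547 = 4.301 mg/L.
e^(−k_1 t) = e^(−0.253×1.160) = 0.7457; e^(−k_a t) = e^(−1.80×1.160) = 0.1239.
D = 4.301 × (0.7457 − 0.1239) + 0.496 × 0.1239 = 2.674 + 0.06147 = 2.736 mg/L.
DO = C_s − D = 10.2 − 2.736 = 7.464 mg/L.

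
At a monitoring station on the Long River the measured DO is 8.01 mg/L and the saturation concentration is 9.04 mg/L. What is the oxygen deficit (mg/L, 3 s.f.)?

D = C_s − C = 9.04 − 8.01 = 1.03 mg/L.

D ≈ 1.03 mg/L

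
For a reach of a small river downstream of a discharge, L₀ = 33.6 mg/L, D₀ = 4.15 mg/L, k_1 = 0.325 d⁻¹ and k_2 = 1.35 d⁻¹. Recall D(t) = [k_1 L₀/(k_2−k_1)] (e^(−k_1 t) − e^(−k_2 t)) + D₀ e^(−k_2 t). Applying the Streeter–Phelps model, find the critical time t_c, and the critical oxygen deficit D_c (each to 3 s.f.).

t_c ≈ 0.908 d; D_c ≈ 6.02 mg/L

t_c = [1/(k_2−k_1)] ln[(k_2/k_1)(1 − D₀(k_2−k_1)/(k_1 L₀))]
= [1/(1.35−0.325)] ln[(1.35/0.325)(1 − 4.15×1.025/(0.325×33.6))]
= (1/1.025) ln[4.154 × 0.6105] = 0.9756 × ln(2.536) = 0.9756 × 0.9305 = 0.9078 d.
D_c = (k_1/k_2) L₀ e^(−k_1 t_c) = (0.325/1.35) × 33.6 × e^(−0.325×0.9078) = 0.2407 × 33.6 × 0.7445 = 6.022 mg/L.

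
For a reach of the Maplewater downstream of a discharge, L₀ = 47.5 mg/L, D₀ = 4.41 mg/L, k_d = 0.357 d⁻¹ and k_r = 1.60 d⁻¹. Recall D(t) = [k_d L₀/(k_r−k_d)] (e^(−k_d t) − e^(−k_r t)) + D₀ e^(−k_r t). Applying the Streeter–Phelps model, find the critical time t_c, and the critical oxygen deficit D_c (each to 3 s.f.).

t_c ≈ 0.893 d; D_c ≈ 7.71 mg/L

t_c = [1/(k_r−k_d)] ln[(k_r/k_d)(1 − D₀(k_r−k_d)/(k_d L₀))]
= [1/(1.60−0.357)] ln[(1.60/0.357)(1 − 4.41×1.243/(0.357×47.5))]
= (1/1.243) ln[4.482 × 0.6767] = 0.8045 × ln(3.033) = 0.8045 × 1.110 = 0.8926 d.
D_c = (k_d/k_r) L₀ e^(−k_d t_c) = (0.357/1.60) × 47.5 × e^(−0.357×0.8926) = 0.2231 × 47.5 × 0.7271 = 7.706 mg/L.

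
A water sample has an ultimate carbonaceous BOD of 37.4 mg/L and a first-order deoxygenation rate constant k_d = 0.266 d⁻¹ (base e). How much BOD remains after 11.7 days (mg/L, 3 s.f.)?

L ≈ 1.66 mg/L

L_t = L₀ e^(−k_d t) = 37.4 × e^(−0.266×11.7) = 37.4 × 0.04450 = 1.664 mg/L.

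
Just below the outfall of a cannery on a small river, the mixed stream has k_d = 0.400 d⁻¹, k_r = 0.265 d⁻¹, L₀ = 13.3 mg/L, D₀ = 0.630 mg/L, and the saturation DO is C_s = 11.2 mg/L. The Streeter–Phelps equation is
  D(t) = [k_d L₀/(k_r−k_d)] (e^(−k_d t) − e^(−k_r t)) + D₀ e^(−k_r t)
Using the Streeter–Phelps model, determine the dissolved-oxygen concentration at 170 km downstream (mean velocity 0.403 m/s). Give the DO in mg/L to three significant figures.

DO ≈ 5.81 mg/L

Travel time t = x/v = 170 km / (0.403 m/s) = 170000 m / 0.403 m/s = 421800 s = 4.882 d.
k_d L₀/(k_r−k_d) = 0.400×13.3/(0.265−0.400) = 5.320/-0.1350 = -39.41 mg/L.
e^(−k_d t) = e^(−0.400×4.882) = 0.1419; e^(−k_r t) = e^(−0.265×4.882) = 0.2742.
D = -39.41 × (0.1419 − 0.2742) + 0.630 × 0.2742 = 5.216 + 0.1728 = 5.389 mg/L.
DO = C_s − D = 11.2 − 5.389 = 5.811 mg/L.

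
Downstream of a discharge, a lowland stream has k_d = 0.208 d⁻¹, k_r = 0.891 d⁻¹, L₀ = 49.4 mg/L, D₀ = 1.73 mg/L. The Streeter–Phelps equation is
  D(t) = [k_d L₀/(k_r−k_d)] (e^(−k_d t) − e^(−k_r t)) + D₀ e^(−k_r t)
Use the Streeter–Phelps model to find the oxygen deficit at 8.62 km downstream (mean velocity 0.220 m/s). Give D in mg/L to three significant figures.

D ≈ 4.80 mg/L

Travel time t = x/v = 8.62 km / (0.220 m/s) = 8620 m / 0.220 m/s = 39180 s = 0.4535 d.
k_d L₀/(k_r−k_d) = 0.208×49.4/(0.891−0.208) = 10.28/0.6830 = 15.04 mg/L.
e^(−k_d t) = e^(−0.208×0.4535) = 0.9100; e^(−k_r t) = e^(−0.891×0.4535) = 0.6676.
D = 15.04 × (0.9100 − 0.6676) + 1.73 × 0.6676 = 3.646 + 1.155 = 4.801 mg/L.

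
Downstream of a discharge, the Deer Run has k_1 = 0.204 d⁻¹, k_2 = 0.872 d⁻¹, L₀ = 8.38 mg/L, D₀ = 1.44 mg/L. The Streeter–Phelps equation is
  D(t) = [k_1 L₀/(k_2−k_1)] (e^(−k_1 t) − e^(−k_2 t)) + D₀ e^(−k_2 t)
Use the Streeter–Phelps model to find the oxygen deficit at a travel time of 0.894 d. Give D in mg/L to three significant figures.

D ≈ 1.62 mg/L

k_1 L₀/(k_2−k_1) = 0.204×8.38/(0.872−0.204) = 1.710/0.6680 = 2.559 mg/L.
e^(−k_1 t) = e^(−0.204×0.8940) = 0.8333; e^(−k_2 t) = e^(−0.872×0.8940) = 0.4586.
D = 2.559 × (0.8333 − 0.4586) + 1.44 × 0.4586 = 0.9589 + 0.6604 = 1.619 mg/L.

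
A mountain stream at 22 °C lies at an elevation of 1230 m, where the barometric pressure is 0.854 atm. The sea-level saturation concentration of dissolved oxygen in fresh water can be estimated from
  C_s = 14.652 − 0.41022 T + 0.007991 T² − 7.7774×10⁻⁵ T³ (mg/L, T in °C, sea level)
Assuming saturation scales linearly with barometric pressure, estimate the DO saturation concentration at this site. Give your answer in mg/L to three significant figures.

At sea level: C_s = 14.652 − 0.41022×22 + 0.007991×22² − 7.7774×10⁻⁵×22³ = 8.667 mg/L.
Pressure correction: C_s' = 8.667 × 0.854 = 7.401 mg/L.

C_s ≈ 7.40 mg/L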